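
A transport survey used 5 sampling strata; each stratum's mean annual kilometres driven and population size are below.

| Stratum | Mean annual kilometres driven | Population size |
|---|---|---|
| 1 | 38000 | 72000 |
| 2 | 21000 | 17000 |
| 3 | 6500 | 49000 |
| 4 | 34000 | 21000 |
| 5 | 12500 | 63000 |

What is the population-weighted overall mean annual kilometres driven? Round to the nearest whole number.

22131

Σ Nₕ·x̄ₕ = 38000×72000 + 21000×17000 + 6500×49000 + 34000×21000 + 12500×63000
  = 2736000000 + 357000000 + 318500000 + 714000000 + 787500000 = 4913000000
Σ Nₕ = 222000
Overall mean = 4913000000 / 222000 = 22130.631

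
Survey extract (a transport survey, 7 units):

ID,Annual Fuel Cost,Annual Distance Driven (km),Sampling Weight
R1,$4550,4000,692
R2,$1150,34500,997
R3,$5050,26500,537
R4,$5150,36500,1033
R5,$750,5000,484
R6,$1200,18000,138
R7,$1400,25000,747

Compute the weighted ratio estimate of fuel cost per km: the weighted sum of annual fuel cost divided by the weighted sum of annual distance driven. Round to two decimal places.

0.12

Σ wᵢ·y = 13901350
Σ wᵢ·x = 4000×692 + 34500×997 + 26500×537 + 36500×1033 + 5000×484 + 18000×138 + 25000×747
  = 2768000 + 34396500 + 14230500 + 37704500 + 2420000 + 2484000 + 18675000 = 112678500
Ratio = 13901350 / 112678500 = 0.12337181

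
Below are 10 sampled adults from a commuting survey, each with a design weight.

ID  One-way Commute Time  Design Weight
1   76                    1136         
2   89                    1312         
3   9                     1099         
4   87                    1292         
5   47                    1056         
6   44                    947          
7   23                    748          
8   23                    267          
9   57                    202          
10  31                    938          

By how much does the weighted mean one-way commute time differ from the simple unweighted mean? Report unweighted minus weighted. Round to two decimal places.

Unweighted sum = 76 + 89 + 9 + 87 + 47 + 44 + 23 + 23 + 57 + 31 = 486
Unweighted mean = 486 / 10 = 48.6
Weighted sum = 480636
Sum of weights = 1136 + 1312 + 1099 + 1292 + 1056 + 947 + 748 + 267 + 202 + 938 = 8997
Weighted mean = 480636 / 8997 = 53.421807
Difference (unweighted minus weighted) = -4.8218073

-4.82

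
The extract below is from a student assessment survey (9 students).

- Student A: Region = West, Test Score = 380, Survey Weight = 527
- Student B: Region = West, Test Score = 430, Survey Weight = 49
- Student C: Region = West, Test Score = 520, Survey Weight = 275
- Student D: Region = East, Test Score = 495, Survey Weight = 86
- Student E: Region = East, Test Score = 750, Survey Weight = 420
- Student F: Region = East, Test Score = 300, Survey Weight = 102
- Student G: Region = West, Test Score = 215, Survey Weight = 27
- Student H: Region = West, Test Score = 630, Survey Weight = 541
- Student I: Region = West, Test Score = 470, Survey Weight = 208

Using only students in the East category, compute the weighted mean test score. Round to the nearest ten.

640

East rows: D, E, F
Weighted sum = 495×86 + 750×420 + 300×102
  = 42570 + 315000 + 30600 = 388170
Sum of weights = 86 + 420 + 102 = 608
Weighted mean = 388170 / 608 = 638.4375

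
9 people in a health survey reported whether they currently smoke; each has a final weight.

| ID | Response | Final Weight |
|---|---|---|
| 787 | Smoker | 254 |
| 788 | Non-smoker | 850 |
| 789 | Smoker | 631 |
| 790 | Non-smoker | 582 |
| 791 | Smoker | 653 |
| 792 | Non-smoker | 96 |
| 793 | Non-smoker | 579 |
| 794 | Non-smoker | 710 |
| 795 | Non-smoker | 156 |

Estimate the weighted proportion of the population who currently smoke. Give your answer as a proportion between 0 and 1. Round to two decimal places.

0.34

Sum of weights for 'Smoker' = 254 + 631 + 653 = 1538
Total weight = 254 + 850 + 631 + 582 + 653 + 96 + 579 + 710 + 156 = 4511
Weighted proportion = 1538 / 4511 = 0.34094436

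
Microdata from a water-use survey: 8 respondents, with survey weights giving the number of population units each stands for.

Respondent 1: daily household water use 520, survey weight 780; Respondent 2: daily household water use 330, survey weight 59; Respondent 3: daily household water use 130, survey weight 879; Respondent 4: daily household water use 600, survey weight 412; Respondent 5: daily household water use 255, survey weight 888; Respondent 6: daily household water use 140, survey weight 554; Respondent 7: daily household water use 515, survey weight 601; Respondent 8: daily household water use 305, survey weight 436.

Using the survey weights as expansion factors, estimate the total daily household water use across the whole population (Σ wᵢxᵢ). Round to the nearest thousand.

Weighted total = 520×780 + 330×59 + 130×879 + 600×412 + 255×888 + 140×554 + 515×601 + 305×436
  = 405600 + 19470 + 114270 + 247200 + 226440 + 77560 + 309515 + 132980 = 1533035

1533000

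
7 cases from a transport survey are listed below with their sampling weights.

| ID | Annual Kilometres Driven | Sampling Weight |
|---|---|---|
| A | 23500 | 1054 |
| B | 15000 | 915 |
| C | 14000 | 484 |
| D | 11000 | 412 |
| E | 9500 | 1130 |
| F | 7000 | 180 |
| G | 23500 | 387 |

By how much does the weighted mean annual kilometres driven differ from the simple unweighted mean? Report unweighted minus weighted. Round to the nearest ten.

-750

Unweighted sum = 23500 + 15000 + 14000 + 11000 + 9500 + 7000 + 23500 = 103500
Unweighted mean = 103500 / 7 = 14785.714
Weighted sum = 23500×1054 + 15000×915 + 14000×484 + 11000×412 + 9500×1130 + 7000×180 + 23500×387
  = 24769000 + 13725000 + 6776000 + 4532000 + 10735000 + 1260000 + 9094500 = 70891500
Sum of weights = 1054 + 915 + 484 + 412 + 1130 + 180 + 387 = 4562
Weighted mean = 70891500 / 4562 = 15539.566
Difference (unweighted minus weighted) = -753.85169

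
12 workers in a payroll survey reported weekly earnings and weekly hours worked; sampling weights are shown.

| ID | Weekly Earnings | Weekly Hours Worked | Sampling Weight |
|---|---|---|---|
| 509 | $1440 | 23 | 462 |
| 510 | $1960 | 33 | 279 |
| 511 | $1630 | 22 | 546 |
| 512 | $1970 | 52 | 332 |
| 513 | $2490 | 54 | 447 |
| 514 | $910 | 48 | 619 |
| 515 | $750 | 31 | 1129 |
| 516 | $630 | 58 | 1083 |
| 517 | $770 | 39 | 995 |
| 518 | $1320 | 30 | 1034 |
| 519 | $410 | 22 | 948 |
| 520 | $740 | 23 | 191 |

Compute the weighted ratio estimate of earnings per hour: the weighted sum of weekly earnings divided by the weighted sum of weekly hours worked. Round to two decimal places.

29.15

Σ wᵢ·y = 1440×462 + 1960×279 + 1630×546 + 1970×332 + 2490×447 + 910×619 + 750×1129 + 630×1083 + 770×995 + 1320×1034 + 410×948 + 740×191
  = 665280 + 546840 + 889980 + 654040 + 1113030 + 563290 + 846750 + 682290 + 766150 + 1364880 + 388680 + 141340 = 8622550
Σ wᵢ·x = 295846
Ratio = 8622550 / 295846 = 29.1454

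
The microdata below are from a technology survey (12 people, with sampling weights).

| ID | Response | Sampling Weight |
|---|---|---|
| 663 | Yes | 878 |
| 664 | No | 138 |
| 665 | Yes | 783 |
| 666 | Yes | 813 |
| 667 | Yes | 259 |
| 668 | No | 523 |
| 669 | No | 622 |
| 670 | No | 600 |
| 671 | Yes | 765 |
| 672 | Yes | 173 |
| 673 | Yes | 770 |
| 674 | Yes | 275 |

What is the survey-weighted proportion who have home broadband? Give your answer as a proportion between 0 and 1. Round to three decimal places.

0.715

Sum of weights for 'Yes' = 878 + 783 + 813 + 259 + 765 + 173 + 770 + 275 = 4716
Total weight = 878 + 138 + 783 + 813 + 259 + 523 + 622 + 600 + 765 + 173 + 770 + 275 = 6599
Weighted proportion = 4716 / 6599 = 0.71465374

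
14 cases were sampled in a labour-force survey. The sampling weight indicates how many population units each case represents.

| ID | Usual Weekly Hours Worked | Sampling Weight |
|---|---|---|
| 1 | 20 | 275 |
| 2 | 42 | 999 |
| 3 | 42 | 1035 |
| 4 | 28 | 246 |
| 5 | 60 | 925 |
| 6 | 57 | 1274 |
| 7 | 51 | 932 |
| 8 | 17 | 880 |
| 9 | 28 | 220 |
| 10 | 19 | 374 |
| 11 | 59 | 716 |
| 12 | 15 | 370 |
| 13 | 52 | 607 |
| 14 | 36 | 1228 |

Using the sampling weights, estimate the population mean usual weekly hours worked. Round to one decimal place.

42.2

Weighted sum = 425258
Sum of weights = 10081
Weighted mean = 425258 / 10081 = 42.184109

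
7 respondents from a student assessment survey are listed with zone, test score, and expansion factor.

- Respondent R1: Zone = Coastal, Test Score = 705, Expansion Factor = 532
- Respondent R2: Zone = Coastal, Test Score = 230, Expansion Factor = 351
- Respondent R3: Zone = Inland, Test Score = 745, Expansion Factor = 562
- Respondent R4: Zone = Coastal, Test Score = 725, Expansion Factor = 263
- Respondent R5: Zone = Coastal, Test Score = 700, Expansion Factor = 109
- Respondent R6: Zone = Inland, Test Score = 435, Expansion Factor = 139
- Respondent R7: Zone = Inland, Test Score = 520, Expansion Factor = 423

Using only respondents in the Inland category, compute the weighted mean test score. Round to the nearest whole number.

Inland rows: R3, R6, R7
Weighted sum = 745×562 + 435×139 + 520×423
  = 699115
Sum of weights = 562 + 139 + 423 = 1124
Weighted mean = 699115 / 1124 = 621.98843

622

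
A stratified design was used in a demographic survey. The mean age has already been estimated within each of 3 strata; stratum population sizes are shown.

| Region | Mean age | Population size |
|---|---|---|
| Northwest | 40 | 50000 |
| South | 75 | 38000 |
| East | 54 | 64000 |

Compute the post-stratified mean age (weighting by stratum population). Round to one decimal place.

Σ Nₕ·x̄ₕ = 8306000
Σ Nₕ = 50000 + 38000 + 64000 = 152000
Overall mean = 8306000 / 152000 = 54.644737

54.6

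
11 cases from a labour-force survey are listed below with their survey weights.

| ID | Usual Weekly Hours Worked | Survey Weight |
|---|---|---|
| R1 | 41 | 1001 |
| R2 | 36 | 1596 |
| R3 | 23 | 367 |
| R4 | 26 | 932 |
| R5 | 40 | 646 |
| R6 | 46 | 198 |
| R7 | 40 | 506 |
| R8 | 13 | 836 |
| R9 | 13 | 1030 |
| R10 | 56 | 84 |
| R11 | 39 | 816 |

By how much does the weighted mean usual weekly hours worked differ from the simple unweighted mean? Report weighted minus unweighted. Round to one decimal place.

Unweighted sum = 41 + 36 + 23 + 26 + 40 + 46 + 40 + 13 + 13 + 56 + 39 = 373
Unweighted mean = 373 / 11 = 33.909091
Weighted sum = 41×1001 + 36×1596 + 23×367 + 26×932 + 40×646 + 46×198 + 40×506 + 13×836 + 13×1030 + 56×84 + 39×816
  = 247144
Sum of weights = 1001 + 1596 + 367 + 932 + 646 + 198 + 506 + 836 + 1030 + 84 + 816 = 8012
Weighted mean = 247144 / 8012 = 30.84673
Difference (weighted minus unweighted) = -3.062361

-3.1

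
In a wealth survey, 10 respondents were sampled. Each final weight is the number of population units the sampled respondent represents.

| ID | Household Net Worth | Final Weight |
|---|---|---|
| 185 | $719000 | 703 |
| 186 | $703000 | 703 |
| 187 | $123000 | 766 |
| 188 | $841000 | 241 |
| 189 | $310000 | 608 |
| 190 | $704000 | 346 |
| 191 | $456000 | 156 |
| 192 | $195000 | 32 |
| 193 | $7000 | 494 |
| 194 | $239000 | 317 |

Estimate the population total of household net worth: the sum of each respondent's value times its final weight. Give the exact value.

Weighted total = 719000×703 + 703000×703 + 123000×766 + 841000×241 + 310000×608 + 704000×346 + 456000×156 + 195000×32 + 7000×494 + 239000×317
  = 505457000 + 494209000 + 94218000 + 202681000 + 188480000 + 243584000 + 71136000 + 6240000 + 3458000 + 75763000 = 1885226000

1885226000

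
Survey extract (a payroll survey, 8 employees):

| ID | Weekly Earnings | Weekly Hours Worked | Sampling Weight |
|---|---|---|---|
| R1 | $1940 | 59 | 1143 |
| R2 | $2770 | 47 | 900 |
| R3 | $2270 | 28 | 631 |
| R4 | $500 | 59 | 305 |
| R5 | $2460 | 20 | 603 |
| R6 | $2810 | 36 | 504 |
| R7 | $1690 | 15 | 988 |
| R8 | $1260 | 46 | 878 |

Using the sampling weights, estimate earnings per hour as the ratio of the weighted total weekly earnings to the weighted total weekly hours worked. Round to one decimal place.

Σ wᵢ·y = 11970910
Σ wᵢ·x = 59×1143 + 47×900 + 28×631 + 59×305 + 20×603 + 36×504 + 15×988 + 46×878
  = 230812
Ratio = 11970910 / 230812 = 51.864331

51.9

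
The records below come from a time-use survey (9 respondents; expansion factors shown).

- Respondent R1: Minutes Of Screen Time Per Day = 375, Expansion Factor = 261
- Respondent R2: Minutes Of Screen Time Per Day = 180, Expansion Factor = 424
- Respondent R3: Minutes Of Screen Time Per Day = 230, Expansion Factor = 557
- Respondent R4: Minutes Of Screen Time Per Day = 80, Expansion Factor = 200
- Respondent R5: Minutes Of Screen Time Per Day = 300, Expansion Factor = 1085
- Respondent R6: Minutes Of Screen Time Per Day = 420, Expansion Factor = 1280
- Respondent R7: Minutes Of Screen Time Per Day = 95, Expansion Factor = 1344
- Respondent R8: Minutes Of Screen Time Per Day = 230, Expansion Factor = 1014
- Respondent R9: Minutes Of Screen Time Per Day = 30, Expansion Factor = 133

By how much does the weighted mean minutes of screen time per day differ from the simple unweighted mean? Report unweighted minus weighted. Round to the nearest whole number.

-30

Unweighted sum = 375 + 180 + 230 + 80 + 300 + 420 + 95 + 230 + 30 = 1940
Unweighted mean = 1940 / 9 = 215.55556
Weighted sum = 375×261 + 180×424 + 230×557 + 80×200 + 300×1085 + 420×1280 + 95×1344 + 230×1014 + 30×133
  = 1546295
Sum of weights = 261 + 424 + 557 + 200 + 1085 + 1280 + 1344 + 1014 + 133 = 6298
Weighted mean = 1546295 / 6298 = 245.52159
Difference (unweighted minus weighted) = -29.966039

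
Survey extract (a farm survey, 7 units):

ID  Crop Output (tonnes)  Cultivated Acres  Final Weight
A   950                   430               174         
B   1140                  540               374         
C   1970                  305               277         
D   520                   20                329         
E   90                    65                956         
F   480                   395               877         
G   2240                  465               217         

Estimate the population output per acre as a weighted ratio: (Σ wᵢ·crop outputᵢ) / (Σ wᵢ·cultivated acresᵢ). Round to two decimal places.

Σ wᵢ·y = 950×174 + 1140×374 + 1970×277 + 520×329 + 90×956 + 480×877 + 2240×217
  = 165300 + 426360 + 545690 + 171080 + 86040 + 420960 + 486080 = 2301510
Σ wᵢ·x = 430×174 + 540×374 + 305×277 + 20×329 + 65×956 + 395×877 + 465×217
  = 74820 + 201960 + 84485 + 6580 + 62140 + 346415 + 100905 = 877305
Ratio = 2301510 / 877305 = 2.6233864

2.62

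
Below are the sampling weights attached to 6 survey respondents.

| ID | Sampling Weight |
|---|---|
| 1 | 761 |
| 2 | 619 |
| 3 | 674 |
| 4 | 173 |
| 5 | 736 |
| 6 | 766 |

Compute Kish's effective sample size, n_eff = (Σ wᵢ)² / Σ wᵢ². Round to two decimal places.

5.40

Σ wᵢ = 761 + 619 + 674 + 173 + 736 + 766 = 3729
Σ wᵢ² = 579121 + 383161 + 454276 + 29929 + 541696 + 586756 = 2574939
n_eff = 3729² / 2574939 = 13905441 / 2574939 = 5.4002992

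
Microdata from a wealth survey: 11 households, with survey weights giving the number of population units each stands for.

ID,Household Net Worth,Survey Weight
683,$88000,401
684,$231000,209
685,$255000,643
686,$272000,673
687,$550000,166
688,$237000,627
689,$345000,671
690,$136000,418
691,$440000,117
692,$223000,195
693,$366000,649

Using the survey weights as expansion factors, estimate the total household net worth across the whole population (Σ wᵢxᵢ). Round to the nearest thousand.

Weighted total = 88000×401 + 231000×209 + 255000×643 + 272000×673 + 550000×166 + 237000×627 + 345000×671 + 136000×418 + 440000×117 + 223000×195 + 366000×649
  = 1291329000

1291329000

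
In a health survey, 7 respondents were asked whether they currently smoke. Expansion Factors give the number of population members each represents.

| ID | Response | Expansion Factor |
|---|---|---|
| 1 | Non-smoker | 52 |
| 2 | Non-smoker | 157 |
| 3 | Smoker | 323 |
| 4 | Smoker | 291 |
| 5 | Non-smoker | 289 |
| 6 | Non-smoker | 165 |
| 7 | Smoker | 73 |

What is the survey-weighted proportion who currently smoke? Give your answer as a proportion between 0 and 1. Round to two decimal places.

0.51

Sum of weights for 'Smoker' = 323 + 291 + 73 = 687
Total weight = 52 + 157 + 323 + 291 + 289 + 165 + 73 = 1350
Weighted proportion = 687 / 1350 = 0.50888889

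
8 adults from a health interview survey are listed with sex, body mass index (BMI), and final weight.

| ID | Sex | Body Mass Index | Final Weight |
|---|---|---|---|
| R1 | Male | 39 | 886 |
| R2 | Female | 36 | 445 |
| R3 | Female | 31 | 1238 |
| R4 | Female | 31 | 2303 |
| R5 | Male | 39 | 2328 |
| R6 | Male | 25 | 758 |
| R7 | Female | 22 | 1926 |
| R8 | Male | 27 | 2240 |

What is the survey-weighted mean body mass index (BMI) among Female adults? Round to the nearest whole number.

Female rows: R2, R3, R4, R7
Weighted sum = 36×445 + 31×1238 + 31×2303 + 22×1926
  = 16020 + 38378 + 71393 + 42372 = 168163
Sum of weights = 5912
Weighted mean = 168163 / 5912 = 28.44435

28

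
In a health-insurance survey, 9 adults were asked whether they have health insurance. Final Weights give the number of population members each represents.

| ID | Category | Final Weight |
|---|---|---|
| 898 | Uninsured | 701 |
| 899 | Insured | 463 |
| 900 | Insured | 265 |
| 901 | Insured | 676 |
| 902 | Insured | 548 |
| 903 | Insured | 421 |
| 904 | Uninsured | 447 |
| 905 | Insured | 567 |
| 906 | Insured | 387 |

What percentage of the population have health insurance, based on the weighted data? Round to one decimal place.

74.3

Sum of weights for 'Insured' = 463 + 265 + 676 + 548 + 421 + 567 + 387 = 3327
Total weight = 4475
Weighted proportion = 3327 / 4475 = 0.74346369 → 74.346369%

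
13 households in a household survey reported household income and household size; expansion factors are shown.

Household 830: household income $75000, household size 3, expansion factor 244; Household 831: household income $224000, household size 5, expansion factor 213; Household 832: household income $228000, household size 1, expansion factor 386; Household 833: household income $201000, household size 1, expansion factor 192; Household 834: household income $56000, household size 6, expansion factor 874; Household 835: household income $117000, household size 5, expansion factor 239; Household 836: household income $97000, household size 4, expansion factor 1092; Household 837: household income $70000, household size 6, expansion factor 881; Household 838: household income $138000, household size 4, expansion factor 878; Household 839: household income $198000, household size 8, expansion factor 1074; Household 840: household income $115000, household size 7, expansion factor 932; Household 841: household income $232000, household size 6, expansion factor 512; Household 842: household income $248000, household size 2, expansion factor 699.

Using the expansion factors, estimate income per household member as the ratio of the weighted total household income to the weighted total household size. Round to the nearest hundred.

28200

Σ wᵢ·y = 1170245000
Σ wᵢ·x = 41566
Ratio = 1170245000 / 41566 = 28153.9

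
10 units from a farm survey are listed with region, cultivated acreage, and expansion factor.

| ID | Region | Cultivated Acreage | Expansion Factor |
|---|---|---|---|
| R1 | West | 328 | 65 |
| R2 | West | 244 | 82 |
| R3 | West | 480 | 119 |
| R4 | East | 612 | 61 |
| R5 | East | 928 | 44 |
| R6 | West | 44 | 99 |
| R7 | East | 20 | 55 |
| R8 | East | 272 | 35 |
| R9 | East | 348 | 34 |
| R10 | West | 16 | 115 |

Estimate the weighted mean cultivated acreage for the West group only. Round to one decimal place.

West rows: R1, R2, R3, R6, R10
Weighted sum = 328×65 + 244×82 + 480×119 + 44×99 + 16×115
  = 21320 + 20008 + 57120 + 4356 + 1840 = 104644
Sum of weights = 65 + 82 + 119 + 99 + 115 = 480
Weighted mean = 104644 / 480 = 218.00833

218.0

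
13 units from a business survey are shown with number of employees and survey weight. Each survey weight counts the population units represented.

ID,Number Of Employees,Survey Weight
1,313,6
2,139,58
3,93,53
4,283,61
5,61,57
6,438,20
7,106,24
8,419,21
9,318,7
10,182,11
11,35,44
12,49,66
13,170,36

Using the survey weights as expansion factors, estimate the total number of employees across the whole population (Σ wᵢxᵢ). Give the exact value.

Weighted total = 70834

70834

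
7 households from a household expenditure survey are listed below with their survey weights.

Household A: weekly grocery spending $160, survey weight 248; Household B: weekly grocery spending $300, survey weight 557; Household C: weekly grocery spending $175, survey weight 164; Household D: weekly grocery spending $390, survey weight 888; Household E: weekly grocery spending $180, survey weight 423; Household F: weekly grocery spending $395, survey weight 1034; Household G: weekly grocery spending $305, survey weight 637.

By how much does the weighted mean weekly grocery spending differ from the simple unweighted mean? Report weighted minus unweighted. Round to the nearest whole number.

47

Unweighted sum = 160 + 300 + 175 + 390 + 180 + 395 + 305 = 1905
Unweighted mean = 1905 / 7 = 272.14286
Weighted sum = 160×248 + 300×557 + 175×164 + 390×888 + 180×423 + 395×1034 + 305×637
  = 1260655
Sum of weights = 248 + 557 + 164 + 888 + 423 + 1034 + 637 = 3951
Weighted mean = 1260655 / 3951 = 319.07239
Difference (weighted minus unweighted) = 46.92953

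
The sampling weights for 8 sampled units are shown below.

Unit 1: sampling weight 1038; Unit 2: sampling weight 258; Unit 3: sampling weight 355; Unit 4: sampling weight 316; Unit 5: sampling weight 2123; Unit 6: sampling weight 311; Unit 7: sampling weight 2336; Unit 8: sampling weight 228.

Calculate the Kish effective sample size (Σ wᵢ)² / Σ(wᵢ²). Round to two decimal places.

Σ wᵢ = 1038 + 258 + 355 + 316 + 2123 + 311 + 2336 + 228 = 6965
Σ wᵢ² = 1077444 + 66564 + 126025 + 99856 + 4507129 + 96721 + 5456896 + 51984 = 11482619
n_eff = 6965² / 11482619 = 48511225 / 11482619 = 4.2247526

4.22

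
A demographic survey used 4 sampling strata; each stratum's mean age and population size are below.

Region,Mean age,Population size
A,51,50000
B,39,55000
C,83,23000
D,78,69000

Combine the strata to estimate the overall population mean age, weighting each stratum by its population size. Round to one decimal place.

Σ Nₕ·x̄ₕ = 51×50000 + 39×55000 + 83×23000 + 78×69000
  = 11986000
Σ Nₕ = 50000 + 55000 + 23000 + 69000 = 197000
Overall mean = 11986000 / 197000 = 60.84264

60.8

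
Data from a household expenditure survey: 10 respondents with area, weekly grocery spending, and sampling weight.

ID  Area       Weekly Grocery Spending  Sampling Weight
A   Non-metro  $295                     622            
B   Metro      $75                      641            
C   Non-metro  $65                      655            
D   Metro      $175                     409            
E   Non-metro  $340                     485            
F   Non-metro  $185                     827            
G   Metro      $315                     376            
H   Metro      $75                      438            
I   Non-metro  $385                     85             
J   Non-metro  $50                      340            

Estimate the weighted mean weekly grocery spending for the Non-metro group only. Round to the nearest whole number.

Non-metro rows: A, C, E, F, I, J
Weighted sum = 295×622 + 65×655 + 340×485 + 185×827 + 385×85 + 50×340
  = 593685
Sum of weights = 622 + 655 + 485 + 827 + 85 + 340 = 3014
Weighted mean = 593685 / 3014 = 196.97578

197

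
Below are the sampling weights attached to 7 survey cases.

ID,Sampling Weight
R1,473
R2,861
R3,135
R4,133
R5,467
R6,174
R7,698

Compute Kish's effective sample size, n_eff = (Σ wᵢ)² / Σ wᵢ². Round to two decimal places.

4.98

Σ wᵢ = 473 + 861 + 135 + 133 + 467 + 174 + 698 = 2941
Σ wᵢ² = 223729 + 741321 + 18225 + 17689 + 218089 + 30276 + 487204 = 1736533
n_eff = 2941² / 1736533 = 8649481 / 1736533 = 4.9808907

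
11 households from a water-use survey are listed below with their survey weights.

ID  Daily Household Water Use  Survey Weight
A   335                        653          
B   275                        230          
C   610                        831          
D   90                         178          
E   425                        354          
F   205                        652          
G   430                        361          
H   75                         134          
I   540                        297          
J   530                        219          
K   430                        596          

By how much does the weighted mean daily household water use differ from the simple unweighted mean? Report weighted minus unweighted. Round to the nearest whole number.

Unweighted sum = 3945
Unweighted mean = 3945 / 11 = 358.63636
Weighted sum = 335×653 + 275×230 + 610×831 + 90×178 + 425×354 + 205×652 + 430×361 + 75×134 + 540×297 + 530×219 + 430×596
  = 218755 + 63250 + 506910 + 16020 + 150450 + 133660 + 155230 + 10050 + 160380 + 116070 + 256280 = 1787055
Sum of weights = 4505
Weighted mean = 1787055 / 4505 = 396.68257
Difference (weighted minus unweighted) = 38.046211

38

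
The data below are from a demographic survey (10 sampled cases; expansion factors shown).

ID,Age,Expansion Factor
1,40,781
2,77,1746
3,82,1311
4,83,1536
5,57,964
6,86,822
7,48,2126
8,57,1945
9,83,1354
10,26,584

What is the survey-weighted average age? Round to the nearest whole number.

66

Weighted sum = 40×781 + 77×1746 + 82×1311 + 83×1536 + 57×964 + 86×822 + 48×2126 + 57×1945 + 83×1354 + 26×584
  = 31240 + 134442 + 107502 + 127488 + 54948 + 70692 + 102048 + 110865 + 112382 + 15184 = 866791
Sum of weights = 781 + 1746 + 1311 + 1536 + 964 + 822 + 2126 + 1945 + 1354 + 584 = 13169
Weighted mean = 866791 / 13169 = 65.820563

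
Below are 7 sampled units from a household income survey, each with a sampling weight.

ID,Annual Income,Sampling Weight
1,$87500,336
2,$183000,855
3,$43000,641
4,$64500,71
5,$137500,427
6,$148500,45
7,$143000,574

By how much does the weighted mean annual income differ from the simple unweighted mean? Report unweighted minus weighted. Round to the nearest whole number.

-8649

Unweighted sum = 87500 + 183000 + 43000 + 64500 + 137500 + 148500 + 143000 = 807000
Unweighted mean = 807000 / 7 = 115285.71
Weighted sum = 365484500
Sum of weights = 336 + 855 + 641 + 71 + 427 + 45 + 574 = 2949
Weighted mean = 365484500 / 2949 = 123935.06
Difference (unweighted minus weighted) = -8649.3484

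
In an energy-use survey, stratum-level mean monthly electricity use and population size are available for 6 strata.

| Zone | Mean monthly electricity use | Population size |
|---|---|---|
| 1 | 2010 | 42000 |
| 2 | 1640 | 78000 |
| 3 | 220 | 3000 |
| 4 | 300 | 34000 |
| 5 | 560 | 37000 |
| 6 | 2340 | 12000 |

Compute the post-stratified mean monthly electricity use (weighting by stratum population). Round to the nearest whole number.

Σ Nₕ·x̄ₕ = 2010×42000 + 1640×78000 + 220×3000 + 300×34000 + 560×37000 + 2340×12000
  = 84420000 + 127920000 + 660000 + 10200000 + 20720000 + 28080000 = 272000000
Σ Nₕ = 42000 + 78000 + 3000 + 34000 + 37000 + 12000 = 206000
Overall mean = 272000000 / 206000 = 1320.3883

1320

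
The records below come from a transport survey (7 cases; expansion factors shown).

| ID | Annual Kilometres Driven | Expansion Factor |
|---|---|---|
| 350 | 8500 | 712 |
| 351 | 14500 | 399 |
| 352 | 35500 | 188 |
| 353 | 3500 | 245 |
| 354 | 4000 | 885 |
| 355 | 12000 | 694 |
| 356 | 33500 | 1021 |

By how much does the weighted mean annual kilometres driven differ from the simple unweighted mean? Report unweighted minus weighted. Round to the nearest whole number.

137

Unweighted sum = 8500 + 14500 + 35500 + 3500 + 4000 + 12000 + 33500 = 111500
Unweighted mean = 111500 / 7 = 15928.571
Weighted sum = 8500×712 + 14500×399 + 35500×188 + 3500×245 + 4000×885 + 12000×694 + 33500×1021
  = 6052000 + 5785500 + 6674000 + 857500 + 3540000 + 8328000 + 34203500 = 65440500
Sum of weights = 712 + 399 + 188 + 245 + 885 + 694 + 1021 = 4144
Weighted mean = 65440500 / 4144 = 15791.626
Difference (unweighted minus weighted) = 136.94498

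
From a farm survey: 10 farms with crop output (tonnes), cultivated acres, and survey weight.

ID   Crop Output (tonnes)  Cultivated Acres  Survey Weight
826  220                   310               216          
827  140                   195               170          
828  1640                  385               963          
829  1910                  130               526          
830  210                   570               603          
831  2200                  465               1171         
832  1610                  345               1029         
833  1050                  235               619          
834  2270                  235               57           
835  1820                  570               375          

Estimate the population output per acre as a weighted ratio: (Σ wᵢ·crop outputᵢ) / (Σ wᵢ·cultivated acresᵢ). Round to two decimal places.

Σ wᵢ·y = 220×216 + 140×170 + 1640×963 + 1910×526 + 210×603 + 2200×1171 + 1610×1029 + 1050×619 + 2270×57 + 1820×375
  = 47520 + 23800 + 1579320 + 1004660 + 126630 + 2576200 + 1656690 + 649950 + 129390 + 682500 = 8476660
Σ wᵢ·x = 310×216 + 195×170 + 385×963 + 130×526 + 570×603 + 465×1171 + 345×1029 + 235×619 + 235×57 + 570×375
  = 2155085
Ratio = 8476660 / 2155085 = 3.9333298

3.93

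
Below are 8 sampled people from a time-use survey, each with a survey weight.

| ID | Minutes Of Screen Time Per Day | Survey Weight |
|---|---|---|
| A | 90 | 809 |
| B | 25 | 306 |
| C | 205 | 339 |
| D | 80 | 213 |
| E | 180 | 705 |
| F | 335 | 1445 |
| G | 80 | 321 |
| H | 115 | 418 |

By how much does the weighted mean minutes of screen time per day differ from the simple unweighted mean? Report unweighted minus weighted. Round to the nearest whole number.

Unweighted sum = 1110
Unweighted mean = 1110 / 8 = 138.75
Weighted sum = 90×809 + 25×306 + 205×339 + 80×213 + 180×705 + 335×1445 + 80×321 + 115×418
  = 72810 + 7650 + 69495 + 17040 + 126900 + 484075 + 25680 + 48070 = 851720
Sum of weights = 809 + 306 + 339 + 213 + 705 + 1445 + 321 + 418 = 4556
Weighted mean = 851720 / 4556 = 186.94469
Difference (unweighted minus weighted) = -48.194688

-48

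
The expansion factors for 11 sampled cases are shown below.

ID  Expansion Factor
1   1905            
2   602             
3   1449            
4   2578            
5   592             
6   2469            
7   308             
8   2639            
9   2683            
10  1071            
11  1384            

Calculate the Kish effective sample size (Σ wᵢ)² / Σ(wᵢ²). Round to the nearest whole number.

9

Σ wᵢ = 17680
Σ wᵢ² = 36503710
n_eff = 17680² / 36503710 = 312582400 / 36503710 = 8.563031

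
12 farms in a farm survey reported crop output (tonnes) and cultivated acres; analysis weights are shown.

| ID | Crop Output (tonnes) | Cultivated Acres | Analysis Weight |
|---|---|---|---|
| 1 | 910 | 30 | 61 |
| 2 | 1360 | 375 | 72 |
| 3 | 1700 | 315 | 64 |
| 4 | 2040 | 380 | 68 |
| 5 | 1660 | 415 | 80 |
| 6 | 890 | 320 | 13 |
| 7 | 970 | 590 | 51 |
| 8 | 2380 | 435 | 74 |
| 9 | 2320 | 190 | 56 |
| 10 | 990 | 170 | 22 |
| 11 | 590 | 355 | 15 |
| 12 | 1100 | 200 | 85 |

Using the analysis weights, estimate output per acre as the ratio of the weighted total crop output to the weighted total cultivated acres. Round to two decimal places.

Σ wᵢ·y = 910×61 + 1360×72 + 1700×64 + 2040×68 + 1660×80 + 890×13 + 970×51 + 2380×74 + 2320×56 + 990×22 + 590×15 + 1100×85
  = 1024960
Σ wᵢ·x = 30×61 + 375×72 + 315×64 + 380×68 + 415×80 + 320×13 + 590×51 + 435×74 + 190×56 + 170×22 + 355×15 + 200×85
  = 1830 + 27000 + 20160 + 25840 + 33200 + 4160 + 30090 + 32190 + 10640 + 3740 + 5325 + 17000 = 211175
Ratio = 1024960 / 211175 = 4.8536048

4.85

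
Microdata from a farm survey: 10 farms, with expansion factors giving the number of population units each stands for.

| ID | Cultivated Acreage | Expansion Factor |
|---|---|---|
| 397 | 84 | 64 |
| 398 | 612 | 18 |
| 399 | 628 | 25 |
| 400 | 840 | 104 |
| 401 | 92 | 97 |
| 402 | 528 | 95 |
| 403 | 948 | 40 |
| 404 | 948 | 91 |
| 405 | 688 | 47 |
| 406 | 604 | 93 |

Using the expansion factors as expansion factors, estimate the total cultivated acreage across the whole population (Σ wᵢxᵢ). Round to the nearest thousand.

Weighted total = 84×64 + 612×18 + 628×25 + 840×104 + 92×97 + 528×95 + 948×40 + 948×91 + 688×47 + 604×93
  = 5376 + 11016 + 15700 + 87360 + 8924 + 50160 + 37920 + 86268 + 32336 + 56172 = 391232

391000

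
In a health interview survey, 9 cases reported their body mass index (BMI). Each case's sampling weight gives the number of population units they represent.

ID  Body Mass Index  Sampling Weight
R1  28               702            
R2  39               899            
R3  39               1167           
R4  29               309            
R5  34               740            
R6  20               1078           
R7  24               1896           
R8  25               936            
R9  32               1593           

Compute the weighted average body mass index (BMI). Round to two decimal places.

Weighted sum = 275791
Sum of weights = 702 + 899 + 1167 + 309 + 740 + 1078 + 1896 + 936 + 1593 = 9320
Weighted mean = 275791 / 9320 = 29.591309

29.59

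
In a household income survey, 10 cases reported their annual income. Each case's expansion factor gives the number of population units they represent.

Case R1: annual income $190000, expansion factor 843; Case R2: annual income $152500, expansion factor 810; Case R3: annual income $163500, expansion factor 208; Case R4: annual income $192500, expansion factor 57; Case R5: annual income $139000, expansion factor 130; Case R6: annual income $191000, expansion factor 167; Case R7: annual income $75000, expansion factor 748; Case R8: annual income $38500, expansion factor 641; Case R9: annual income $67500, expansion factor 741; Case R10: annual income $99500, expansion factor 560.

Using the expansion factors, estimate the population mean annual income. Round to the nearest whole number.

Weighted sum = 565158500
Sum of weights = 843 + 810 + 208 + 57 + 130 + 167 + 748 + 641 + 741 + 560 = 4905
Weighted mean = 565158500 / 4905 = 115220.9

115221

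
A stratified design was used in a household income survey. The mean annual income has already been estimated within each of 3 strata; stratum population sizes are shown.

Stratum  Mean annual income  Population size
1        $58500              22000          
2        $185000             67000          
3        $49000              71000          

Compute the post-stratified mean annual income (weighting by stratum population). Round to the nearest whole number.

Σ Nₕ·x̄ₕ = 58500×22000 + 185000×67000 + 49000×71000
  = 1287000000 + 12395000000 + 3479000000 = 17161000000
Σ Nₕ = 22000 + 67000 + 71000 = 160000
Overall mean = 17161000000 / 160000 = 107256.25

107256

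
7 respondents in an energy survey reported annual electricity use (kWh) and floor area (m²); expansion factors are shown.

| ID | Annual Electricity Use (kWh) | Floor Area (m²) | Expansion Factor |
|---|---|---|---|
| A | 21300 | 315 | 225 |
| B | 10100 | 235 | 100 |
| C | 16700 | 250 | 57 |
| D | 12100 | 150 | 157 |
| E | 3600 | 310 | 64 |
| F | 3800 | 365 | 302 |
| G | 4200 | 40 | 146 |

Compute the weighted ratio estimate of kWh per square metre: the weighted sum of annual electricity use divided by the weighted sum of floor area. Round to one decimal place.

39.7

Σ wᵢ·y = 21300×225 + 10100×100 + 16700×57 + 12100×157 + 3600×64 + 3800×302 + 4200×146
  = 10645300
Σ wᵢ·x = 315×225 + 235×100 + 250×57 + 150×157 + 310×64 + 365×302 + 40×146
  = 70875 + 23500 + 14250 + 23550 + 19840 + 110230 + 5840 = 268085
Ratio = 10645300 / 268085 = 39.708674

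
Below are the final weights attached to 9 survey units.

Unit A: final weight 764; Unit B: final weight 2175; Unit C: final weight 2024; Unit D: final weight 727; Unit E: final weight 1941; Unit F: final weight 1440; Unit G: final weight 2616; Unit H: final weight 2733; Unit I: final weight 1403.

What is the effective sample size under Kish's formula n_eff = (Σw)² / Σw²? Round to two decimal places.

Σ wᵢ = 764 + 2175 + 2024 + 727 + 1941 + 1440 + 2616 + 2733 + 1403 = 15823
Σ wᵢ² = 583696 + 4730625 + 4096576 + 528529 + 3767481 + 2073600 + 6843456 + 7469289 + 1968409 = 32061661
n_eff = 15823² / 32061661 = 250367329 / 32061661 = 7.808932

7.81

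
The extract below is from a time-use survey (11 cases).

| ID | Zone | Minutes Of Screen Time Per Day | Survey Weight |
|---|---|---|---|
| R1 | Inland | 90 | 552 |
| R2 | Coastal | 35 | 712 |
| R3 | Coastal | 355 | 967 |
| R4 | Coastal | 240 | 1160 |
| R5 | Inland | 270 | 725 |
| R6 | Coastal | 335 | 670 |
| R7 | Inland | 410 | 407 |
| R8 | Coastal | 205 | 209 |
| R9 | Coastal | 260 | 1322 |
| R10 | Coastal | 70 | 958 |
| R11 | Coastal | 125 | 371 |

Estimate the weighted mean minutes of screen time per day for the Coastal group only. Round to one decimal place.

Coastal rows: R2, R3, R4, R6, R8, R9, R10, R11
Weighted sum = 35×712 + 355×967 + 240×1160 + 335×670 + 205×209 + 260×1322 + 70×958 + 125×371
  = 1371055
Sum of weights = 712 + 967 + 1160 + 670 + 209 + 1322 + 958 + 371 = 6369
Weighted mean = 1371055 / 6369 = 215.27006

215.3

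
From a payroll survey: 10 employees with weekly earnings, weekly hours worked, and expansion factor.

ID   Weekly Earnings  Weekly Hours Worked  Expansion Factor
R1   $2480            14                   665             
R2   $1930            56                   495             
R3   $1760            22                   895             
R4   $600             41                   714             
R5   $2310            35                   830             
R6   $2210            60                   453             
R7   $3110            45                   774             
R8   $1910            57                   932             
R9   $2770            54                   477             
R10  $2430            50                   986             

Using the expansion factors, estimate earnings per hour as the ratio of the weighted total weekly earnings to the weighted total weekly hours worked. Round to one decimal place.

50.6

Σ wᵢ·y = 2480×665 + 1930×495 + 1760×895 + 600×714 + 2310×830 + 2210×453 + 3110×774 + 1910×932 + 2770×477 + 2430×986
  = 15431110
Σ wᵢ·x = 14×665 + 56×495 + 22×895 + 41×714 + 35×830 + 60×453 + 45×774 + 57×932 + 54×477 + 50×986
  = 9310 + 27720 + 19690 + 29274 + 29050 + 27180 + 34830 + 53124 + 25758 + 49300 = 305236
Ratio = 15431110 / 305236 = 50.554686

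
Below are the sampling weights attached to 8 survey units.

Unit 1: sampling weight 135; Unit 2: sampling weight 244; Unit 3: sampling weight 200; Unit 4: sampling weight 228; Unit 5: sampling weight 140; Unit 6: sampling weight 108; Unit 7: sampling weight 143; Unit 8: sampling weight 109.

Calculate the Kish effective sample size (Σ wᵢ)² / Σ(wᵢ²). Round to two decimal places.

7.32

Σ wᵢ = 135 + 244 + 200 + 228 + 140 + 108 + 143 + 109 = 1307
Σ wᵢ² = 18225 + 59536 + 40000 + 51984 + 19600 + 11664 + 20449 + 11881 = 233339
n_eff = 1307² / 233339 = 1708249 / 233339 = 7.3208893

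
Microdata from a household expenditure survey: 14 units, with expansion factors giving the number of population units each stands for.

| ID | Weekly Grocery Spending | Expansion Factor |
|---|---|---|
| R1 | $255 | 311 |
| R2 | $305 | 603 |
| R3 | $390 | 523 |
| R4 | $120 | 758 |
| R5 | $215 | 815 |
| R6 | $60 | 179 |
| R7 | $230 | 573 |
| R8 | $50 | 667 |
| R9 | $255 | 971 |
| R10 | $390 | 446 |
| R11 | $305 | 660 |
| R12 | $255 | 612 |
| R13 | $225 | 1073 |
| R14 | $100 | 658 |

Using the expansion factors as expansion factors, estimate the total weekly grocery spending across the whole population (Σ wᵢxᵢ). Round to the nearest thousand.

Weighted total = 1995385

1995000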